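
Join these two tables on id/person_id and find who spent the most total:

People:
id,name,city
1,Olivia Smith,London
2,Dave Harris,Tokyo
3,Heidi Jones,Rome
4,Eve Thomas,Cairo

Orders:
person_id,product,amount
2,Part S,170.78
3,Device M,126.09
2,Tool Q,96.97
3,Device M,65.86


Join on: people.id = orders.person_id

Joined rows:
  Dave Harris (Tokyo) bought Part S for $170.78
  Heidi Jones (Rome) bought Device M for $126.09
  Dave Harris (Tokyo) bought Tool Q for $96.97
  Heidi Jones (Rome) bought Device M for $65.86

Total per person:
  Dave Harris: $267.75
  Heidi Jones: $191.95

Top spender: Dave Harris ($267.75)

Dave Harris ($267.75)


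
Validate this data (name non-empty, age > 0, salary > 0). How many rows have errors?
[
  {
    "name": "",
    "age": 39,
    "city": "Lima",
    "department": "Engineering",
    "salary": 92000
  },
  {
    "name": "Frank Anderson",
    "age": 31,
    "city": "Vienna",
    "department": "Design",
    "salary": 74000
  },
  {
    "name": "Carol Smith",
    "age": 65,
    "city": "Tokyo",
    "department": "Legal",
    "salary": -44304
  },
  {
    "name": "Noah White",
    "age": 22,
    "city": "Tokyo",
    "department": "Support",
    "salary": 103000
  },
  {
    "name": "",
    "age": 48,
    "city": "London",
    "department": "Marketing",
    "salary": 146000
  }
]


Validating 5 records:
Rules: name non-empty, age > 0, salary > 0

  Row 1 (???): empty name
  Row 2 (Frank Anderson): OK
  Row 3 (Carol Smith): negative salary: -44304
  Row 4 (Noah White): OK
  Row 5 (???): empty name

Total errors: 3

3 errors


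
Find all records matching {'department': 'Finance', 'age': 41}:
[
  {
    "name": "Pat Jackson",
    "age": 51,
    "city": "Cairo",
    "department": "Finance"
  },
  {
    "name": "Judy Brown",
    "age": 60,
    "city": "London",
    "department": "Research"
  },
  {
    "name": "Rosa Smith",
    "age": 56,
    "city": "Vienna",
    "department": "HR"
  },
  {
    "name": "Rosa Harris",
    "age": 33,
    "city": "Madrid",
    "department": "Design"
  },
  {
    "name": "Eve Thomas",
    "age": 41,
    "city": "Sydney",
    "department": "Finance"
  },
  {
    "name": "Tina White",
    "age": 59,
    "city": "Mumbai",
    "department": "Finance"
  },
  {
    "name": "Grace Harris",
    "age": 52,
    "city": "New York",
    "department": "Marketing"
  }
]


Search criteria: {'department': 'Finance', 'age': 41}

Checking 7 records:
  Pat Jackson: {department: Finance, age: 51}
  Judy Brown: {department: Research, age: 60}
  Rosa Smith: {department: HR, age: 56}
  Rosa Harris: {department: Design, age: 33}
  Eve Thomas: {department: Finance, age: 41} <-- MATCH
  Tina White: {department: Finance, age: 59}
  Grace Harris: {department: Marketing, age: 52}

Matches: ["Eve Thomas"]

["Eve Thomas"]


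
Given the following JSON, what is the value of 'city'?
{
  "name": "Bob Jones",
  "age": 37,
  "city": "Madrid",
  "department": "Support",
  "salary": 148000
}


Looking up field 'city'
Value: Madrid

Madrid


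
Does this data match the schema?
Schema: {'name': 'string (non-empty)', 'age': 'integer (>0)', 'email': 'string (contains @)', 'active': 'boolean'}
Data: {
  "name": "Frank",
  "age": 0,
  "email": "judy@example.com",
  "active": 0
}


Validating each field against schema:
  name: OK (non-empty string)
  age: FAIL (0 is not > 0)
  email: OK (string with @)
  active: FAIL (0 is not a boolean)

Result: INVALID (2 errors: age, active)

INVALID (2 errors: age, active)


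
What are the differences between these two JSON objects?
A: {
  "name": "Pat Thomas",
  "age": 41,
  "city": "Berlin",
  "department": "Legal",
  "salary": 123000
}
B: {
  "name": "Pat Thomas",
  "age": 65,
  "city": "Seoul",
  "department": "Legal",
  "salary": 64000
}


Comparing each field (in key order):
  name: same
  age: DIFFERENT
  city: DIFFERENT
  department: same
  salary: DIFFERENT
Differences:
  age: 41 -> 65
  city: Berlin -> Seoul
  salary: 123000 -> 64000

3 field(s) changed

3 changes: age, city, salary


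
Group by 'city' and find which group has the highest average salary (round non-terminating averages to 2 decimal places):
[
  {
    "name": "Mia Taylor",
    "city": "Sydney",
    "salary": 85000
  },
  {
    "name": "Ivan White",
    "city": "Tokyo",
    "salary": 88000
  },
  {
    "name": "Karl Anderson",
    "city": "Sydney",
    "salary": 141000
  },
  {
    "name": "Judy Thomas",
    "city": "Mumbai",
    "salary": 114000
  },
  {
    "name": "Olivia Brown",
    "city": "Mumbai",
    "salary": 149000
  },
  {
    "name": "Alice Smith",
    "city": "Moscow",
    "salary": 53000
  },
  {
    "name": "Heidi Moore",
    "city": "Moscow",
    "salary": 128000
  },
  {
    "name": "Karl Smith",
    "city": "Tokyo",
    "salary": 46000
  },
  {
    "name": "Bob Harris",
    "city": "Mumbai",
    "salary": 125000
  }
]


Group by: city

Groups:
  Moscow: 2 people, avg salary = 181000/2 = $90500
  Mumbai: 3 people, avg salary = 388000/3 ≈ $129333.33
  Sydney: 2 people, avg salary = 226000/2 = $113000
  Tokyo: 2 people, avg salary = 134000/2 = $67000

Highest average salary: Mumbai (≈$129333.33)

Mumbai (≈$129333.33)


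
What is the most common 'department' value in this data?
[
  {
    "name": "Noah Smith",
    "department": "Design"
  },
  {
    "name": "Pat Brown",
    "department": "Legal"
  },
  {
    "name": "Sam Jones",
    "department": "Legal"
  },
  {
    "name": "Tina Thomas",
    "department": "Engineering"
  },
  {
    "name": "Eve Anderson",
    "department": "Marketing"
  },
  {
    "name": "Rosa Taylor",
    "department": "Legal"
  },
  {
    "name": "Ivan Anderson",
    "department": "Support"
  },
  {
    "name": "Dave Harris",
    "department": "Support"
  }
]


Counting 'department' values across 8 records:

  Legal: 3 ###
  Support: 2 ##
  Design: 1 #
  Engineering: 1 #
  Marketing: 1 #

Most common: Legal (3 times)

Legal (3 times)


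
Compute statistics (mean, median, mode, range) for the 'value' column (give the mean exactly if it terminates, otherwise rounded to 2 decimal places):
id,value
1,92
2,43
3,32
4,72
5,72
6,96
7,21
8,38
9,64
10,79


Data: [92, 43, 32, 72, 72, 96, 21, 38, 64, 79]
Count: 10
Sum: 609
Mean: 609/10 = 60.9
Sorted: [21, 32, 38, 43, 64, 72, 72, 79, 92, 96]
Median: 68.0
Mode: 72 (2 times)
Range: 96 - 21 = 75
Min: 21, Max: 96

mean=60.9, median=68.0, mode=72, range=75


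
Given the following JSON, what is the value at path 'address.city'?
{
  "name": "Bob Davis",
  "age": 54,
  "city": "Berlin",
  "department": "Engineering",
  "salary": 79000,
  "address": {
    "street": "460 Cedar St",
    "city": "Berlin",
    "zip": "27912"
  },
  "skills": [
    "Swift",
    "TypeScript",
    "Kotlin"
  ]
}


Query: address.city
Path: address -> city
Value: Berlin

Berlin


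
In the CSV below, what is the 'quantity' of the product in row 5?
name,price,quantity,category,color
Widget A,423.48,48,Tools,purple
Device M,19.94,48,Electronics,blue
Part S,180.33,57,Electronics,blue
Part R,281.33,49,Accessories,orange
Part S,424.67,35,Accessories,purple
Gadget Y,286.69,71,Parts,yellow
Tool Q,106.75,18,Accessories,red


Query: Row 5 ('Part S'), column 'quantity'
Value: 35

35


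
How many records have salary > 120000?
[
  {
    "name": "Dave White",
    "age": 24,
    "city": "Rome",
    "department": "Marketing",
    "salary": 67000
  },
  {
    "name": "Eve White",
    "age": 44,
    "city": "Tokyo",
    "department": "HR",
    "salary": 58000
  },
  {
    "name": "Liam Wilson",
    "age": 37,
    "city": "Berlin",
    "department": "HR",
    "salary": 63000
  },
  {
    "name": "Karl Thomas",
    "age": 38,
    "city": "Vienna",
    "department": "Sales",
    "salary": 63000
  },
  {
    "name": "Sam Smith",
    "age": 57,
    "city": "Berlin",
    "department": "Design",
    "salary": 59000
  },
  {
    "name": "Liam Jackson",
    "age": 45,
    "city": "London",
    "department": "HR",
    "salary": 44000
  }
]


Data: 6 records
Condition: salary > 120000

Checking each record:
  Dave White: 67000
  Eve White: 58000
  Liam Wilson: 63000
  Karl Thomas: 63000
  Sam Smith: 59000
  Liam Jackson: 44000

Count: 0

0


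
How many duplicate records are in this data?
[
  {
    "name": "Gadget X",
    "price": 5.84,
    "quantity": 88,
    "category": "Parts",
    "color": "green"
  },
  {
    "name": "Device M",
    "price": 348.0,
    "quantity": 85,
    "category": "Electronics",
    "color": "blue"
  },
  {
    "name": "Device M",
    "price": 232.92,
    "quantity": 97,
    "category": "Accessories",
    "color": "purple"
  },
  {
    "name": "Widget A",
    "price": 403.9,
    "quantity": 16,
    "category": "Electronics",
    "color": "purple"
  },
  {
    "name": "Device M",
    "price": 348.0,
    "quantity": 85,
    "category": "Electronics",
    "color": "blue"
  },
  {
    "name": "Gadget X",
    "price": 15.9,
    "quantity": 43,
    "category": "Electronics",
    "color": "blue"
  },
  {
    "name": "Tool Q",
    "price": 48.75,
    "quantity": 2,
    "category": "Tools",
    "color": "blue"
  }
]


Checking 7 records for duplicates:

  Row 1: Gadget X ($5.84, qty 88)
  Row 2: Device M ($348.0, qty 85)
  Row 3: Device M ($232.92, qty 97)
  Row 4: Widget A ($403.9, qty 16)
  Row 5: Device M ($348.0, qty 85) <-- DUPLICATE
  Row 6: Gadget X ($15.9, qty 43)
  Row 7: Tool Q ($48.75, qty 2)

Duplicates found: 1
Unique records: 6

1 duplicates, 6 unique


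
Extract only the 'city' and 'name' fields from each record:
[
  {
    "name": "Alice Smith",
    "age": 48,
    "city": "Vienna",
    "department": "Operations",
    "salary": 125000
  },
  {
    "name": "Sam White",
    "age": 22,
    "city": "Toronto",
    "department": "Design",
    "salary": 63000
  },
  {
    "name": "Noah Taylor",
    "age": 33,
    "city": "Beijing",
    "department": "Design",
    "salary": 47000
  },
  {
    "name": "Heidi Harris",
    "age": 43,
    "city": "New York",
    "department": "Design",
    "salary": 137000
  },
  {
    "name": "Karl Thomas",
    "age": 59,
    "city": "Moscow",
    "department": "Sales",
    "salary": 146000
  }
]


Original: 5 records with fields: name, age, city, department, salary
Keep: ['city', 'name']
Drop: ['age', 'department', 'salary']
Result: 5 records, 2 fields each

[
  {
    "city": "Vienna",
    "name": "Alice Smith"
  },
  {
    "city": "Toronto",
    "name": "Sam White"
  },
  {
    "city": "Beijing",
    "name": "Noah Taylor"
  },
  {
    "city": "New York",
    "name": "Heidi Harris"
  },
  {
    "city": "Moscow",
    "name": "Karl Thomas"
  }
]


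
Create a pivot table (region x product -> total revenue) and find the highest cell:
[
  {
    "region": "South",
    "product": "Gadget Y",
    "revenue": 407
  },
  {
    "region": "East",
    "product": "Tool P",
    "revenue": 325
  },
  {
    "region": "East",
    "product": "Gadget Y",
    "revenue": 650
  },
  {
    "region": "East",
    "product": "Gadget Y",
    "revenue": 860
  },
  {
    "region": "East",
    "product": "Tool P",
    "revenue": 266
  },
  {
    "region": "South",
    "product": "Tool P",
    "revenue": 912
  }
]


Pivot: region (rows) x product (columns) -> total revenue

     Gadget Y      Tool P      
East          1510           591  
South          407           912  

Highest: East / Gadget Y = $1510

East / Gadget Y = $1510


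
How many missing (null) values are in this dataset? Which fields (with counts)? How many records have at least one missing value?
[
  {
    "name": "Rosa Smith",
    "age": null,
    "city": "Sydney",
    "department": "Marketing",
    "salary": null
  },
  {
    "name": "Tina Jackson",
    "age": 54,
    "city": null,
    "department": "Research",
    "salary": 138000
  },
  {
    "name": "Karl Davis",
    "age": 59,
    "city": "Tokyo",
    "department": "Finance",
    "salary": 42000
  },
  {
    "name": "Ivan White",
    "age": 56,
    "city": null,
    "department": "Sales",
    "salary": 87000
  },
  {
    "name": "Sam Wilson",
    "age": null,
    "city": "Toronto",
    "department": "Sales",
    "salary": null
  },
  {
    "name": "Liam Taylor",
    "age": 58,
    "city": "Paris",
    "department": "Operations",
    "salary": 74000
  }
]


Checking for missing (null) values in 6 records:

  Rosa Smith: age, salary
  Tina Jackson: city
  Karl Davis: complete
  Ivan White: city
  Sam Wilson: age, salary
  Liam Taylor: complete

Per field:
  name: 0 missing
  age: 2 missing
  city: 2 missing
  department: 0 missing
  salary: 2 missing

Total missing values: 6
Records with any missing: 4

6 missing values (age: 2, city: 2, salary: 2); 4 incomplete records


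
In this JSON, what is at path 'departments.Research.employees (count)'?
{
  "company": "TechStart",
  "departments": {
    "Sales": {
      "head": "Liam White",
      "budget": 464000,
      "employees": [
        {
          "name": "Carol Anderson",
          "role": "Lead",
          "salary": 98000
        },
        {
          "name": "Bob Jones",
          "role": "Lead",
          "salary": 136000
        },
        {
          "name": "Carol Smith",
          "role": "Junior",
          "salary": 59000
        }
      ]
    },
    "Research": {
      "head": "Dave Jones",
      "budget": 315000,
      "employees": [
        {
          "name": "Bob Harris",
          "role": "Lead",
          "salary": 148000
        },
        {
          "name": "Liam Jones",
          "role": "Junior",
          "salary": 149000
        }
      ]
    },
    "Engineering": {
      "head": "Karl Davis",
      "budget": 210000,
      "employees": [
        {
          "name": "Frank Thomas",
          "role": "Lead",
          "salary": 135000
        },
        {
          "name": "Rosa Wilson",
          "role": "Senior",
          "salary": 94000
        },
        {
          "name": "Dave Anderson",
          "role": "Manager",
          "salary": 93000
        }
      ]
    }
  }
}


Path: departments.Research.employees (count)

Navigate:
  -> departments
  -> Research
  -> employees (array, length 2)

2


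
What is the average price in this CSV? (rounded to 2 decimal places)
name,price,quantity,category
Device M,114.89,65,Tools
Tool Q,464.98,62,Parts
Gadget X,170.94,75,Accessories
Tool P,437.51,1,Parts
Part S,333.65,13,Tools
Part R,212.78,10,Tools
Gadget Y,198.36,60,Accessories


Computing average price:
Values: [114.89, 464.98, 170.94, 437.51, 333.65, 212.78, 198.36]
Sum = 1933.11
Count = 7
Average = 1933.11/7 ≈ 276.16 (rounded to 2 decimal places)

276.16


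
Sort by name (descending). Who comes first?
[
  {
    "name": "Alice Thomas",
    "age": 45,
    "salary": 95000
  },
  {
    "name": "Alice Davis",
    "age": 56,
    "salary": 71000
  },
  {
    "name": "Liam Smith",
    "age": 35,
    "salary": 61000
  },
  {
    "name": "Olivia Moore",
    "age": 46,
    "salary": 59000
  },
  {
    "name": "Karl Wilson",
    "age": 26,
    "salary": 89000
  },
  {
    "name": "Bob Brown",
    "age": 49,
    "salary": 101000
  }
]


Sort by: name (descending)

Sorted order:
  1. Olivia Moore (name = Olivia Moore)
  2. Liam Smith (name = Liam Smith)
  3. Karl Wilson (name = Karl Wilson)
  4. Bob Brown (name = Bob Brown)
  5. Alice Thomas (name = Alice Thomas)
  6. Alice Davis (name = Alice Davis)

First: Olivia Moore

Olivia Moore


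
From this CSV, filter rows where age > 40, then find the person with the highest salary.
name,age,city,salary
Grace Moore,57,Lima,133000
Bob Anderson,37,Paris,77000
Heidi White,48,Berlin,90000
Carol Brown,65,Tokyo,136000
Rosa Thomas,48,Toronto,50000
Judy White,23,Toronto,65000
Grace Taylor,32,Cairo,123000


Filter: age > 40
Sort by: salary (descending)

Filtered records (4):
  Carol Brown, age 65, salary $136000
  Grace Moore, age 57, salary $133000
  Heidi White, age 48, salary $90000
  Rosa Thomas, age 48, salary $50000

Highest salary: Carol Brown ($136000)

Carol Brown


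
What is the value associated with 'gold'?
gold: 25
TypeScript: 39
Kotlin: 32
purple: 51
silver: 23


Looking up key 'gold'
Value: 25

25


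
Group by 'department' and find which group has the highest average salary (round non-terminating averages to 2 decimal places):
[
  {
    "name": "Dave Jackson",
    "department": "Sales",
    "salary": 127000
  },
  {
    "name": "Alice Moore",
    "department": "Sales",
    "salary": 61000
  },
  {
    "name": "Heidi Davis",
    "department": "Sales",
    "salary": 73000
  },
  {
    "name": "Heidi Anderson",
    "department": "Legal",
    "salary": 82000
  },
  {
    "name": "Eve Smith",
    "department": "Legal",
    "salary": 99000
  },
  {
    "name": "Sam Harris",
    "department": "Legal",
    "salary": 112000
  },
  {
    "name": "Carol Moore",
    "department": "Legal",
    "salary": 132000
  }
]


Group by: department

Groups:
  Legal: 4 people, avg salary = 425000/4 = $106250
  Sales: 3 people, avg salary = 261000/3 = $87000

Highest average salary: Legal ($106250)

Legal ($106250)


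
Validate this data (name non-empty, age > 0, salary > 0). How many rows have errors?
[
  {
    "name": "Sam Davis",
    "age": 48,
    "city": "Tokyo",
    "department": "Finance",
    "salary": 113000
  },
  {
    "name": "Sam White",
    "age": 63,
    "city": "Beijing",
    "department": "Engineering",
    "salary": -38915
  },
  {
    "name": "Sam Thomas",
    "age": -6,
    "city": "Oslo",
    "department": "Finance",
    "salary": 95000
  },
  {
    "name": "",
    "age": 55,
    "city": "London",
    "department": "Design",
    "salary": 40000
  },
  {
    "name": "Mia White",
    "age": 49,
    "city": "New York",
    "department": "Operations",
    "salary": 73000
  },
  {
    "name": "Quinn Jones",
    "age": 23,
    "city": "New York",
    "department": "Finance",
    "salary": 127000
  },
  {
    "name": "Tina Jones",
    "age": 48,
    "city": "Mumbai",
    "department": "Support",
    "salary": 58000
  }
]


Validating 7 records:
Rules: name non-empty, age > 0, salary > 0

  Row 1 (Sam Davis): OK
  Row 2 (Sam White): negative salary: -38915
  Row 3 (Sam Thomas): negative age: -6
  Row 4 (???): empty name
  Row 5 (Mia White): OK
  Row 6 (Quinn Jones): OK
  Row 7 (Tina Jones): OK

Total errors: 3

3 errors


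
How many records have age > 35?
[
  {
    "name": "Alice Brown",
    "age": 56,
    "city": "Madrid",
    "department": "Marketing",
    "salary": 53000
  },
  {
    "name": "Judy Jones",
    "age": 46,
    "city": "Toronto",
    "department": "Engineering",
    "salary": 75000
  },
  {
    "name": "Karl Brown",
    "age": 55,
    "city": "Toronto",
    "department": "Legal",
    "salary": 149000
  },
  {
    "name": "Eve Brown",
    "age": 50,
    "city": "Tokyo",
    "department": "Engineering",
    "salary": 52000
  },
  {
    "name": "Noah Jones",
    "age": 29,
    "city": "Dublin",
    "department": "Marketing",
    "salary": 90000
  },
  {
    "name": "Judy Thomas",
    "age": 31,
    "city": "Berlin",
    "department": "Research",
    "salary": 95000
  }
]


Data: 6 records
Condition: age > 35

Checking each record:
  Alice Brown: 56 MATCH
  Judy Jones: 46 MATCH
  Karl Brown: 55 MATCH
  Eve Brown: 50 MATCH
  Noah Jones: 29
  Judy Thomas: 31

Count: 4

4


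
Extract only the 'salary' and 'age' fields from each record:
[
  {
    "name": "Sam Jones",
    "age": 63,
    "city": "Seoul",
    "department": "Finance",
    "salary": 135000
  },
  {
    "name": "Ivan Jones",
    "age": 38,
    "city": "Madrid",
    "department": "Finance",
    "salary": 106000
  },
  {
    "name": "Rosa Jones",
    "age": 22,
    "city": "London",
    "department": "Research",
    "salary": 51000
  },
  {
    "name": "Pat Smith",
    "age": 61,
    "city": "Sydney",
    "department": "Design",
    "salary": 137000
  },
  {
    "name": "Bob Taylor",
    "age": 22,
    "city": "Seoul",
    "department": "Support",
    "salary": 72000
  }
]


Original: 5 records with fields: name, age, city, department, salary
Keep: ['salary', 'age']
Drop: ['name', 'city', 'department']
Result: 5 records, 2 fields each

[
  {
    "salary": 135000,
    "age": 63
  },
  {
    "salary": 106000,
    "age": 38
  },
  {
    "salary": 51000,
    "age": 22
  },
  {
    "salary": 137000,
    "age": 61
  },
  {
    "salary": 72000,
    "age": 22
  }
]


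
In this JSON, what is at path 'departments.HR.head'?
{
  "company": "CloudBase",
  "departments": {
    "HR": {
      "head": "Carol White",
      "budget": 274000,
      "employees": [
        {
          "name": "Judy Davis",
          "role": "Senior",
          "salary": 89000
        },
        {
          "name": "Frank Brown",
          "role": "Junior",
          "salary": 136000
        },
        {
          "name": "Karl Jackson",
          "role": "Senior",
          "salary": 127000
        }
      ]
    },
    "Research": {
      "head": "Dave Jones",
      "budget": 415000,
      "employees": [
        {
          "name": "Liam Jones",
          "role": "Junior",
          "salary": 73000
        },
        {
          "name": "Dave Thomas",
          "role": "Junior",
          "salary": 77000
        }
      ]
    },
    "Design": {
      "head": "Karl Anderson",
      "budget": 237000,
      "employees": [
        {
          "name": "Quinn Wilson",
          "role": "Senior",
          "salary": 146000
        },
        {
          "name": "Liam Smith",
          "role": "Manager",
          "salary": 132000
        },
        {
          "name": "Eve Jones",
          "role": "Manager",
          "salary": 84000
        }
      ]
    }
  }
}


Path: departments.HR.head

Navigate:
  -> departments
  -> HR
  -> head = 'Carol White'

Carol White


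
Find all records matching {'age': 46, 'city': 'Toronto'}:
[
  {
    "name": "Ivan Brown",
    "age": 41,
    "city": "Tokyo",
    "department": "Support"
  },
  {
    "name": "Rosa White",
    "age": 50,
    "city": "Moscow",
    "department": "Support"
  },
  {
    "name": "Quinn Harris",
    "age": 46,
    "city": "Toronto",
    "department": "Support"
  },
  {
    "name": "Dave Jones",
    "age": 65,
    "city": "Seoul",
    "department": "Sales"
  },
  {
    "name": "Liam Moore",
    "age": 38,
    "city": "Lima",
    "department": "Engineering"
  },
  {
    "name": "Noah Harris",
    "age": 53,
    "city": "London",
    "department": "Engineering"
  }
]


Search criteria: {'age': 46, 'city': 'Toronto'}

Checking 6 records:
  Ivan Brown: {age: 41, city: Tokyo}
  Rosa White: {age: 50, city: Moscow}
  Quinn Harris: {age: 46, city: Toronto} <-- MATCH
  Dave Jones: {age: 65, city: Seoul}
  Liam Moore: {age: 38, city: Lima}
  Noah Harris: {age: 53, city: London}

Matches: ["Quinn Harris"]

["Quinn Harris"]


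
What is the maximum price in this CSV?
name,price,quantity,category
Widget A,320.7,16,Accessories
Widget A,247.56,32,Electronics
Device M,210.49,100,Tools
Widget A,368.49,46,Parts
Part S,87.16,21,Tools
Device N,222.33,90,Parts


Computing maximum price:
Values: [320.7, 247.56, 210.49, 368.49, 87.16, 222.33]
Max = 368.49

368.49


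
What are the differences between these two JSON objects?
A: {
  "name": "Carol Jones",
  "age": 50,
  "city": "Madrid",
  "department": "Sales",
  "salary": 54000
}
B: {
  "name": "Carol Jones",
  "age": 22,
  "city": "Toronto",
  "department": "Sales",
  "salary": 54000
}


Comparing each field (in key order):
  name: same
  age: DIFFERENT
  city: DIFFERENT
  department: same
  salary: same
Differences:
  age: 50 -> 22
  city: Madrid -> Toronto

2 field(s) changed

2 changes: age, city


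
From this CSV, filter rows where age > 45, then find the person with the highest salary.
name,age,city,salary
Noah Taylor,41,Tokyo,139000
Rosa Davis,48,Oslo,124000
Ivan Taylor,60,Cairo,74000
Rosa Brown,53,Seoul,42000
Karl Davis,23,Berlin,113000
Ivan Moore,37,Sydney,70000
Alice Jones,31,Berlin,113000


Filter: age > 45
Sort by: salary (descending)

Filtered records (3):
  Rosa Davis, age 48, salary $124000
  Ivan Taylor, age 60, salary $74000
  Rosa Brown, age 53, salary $42000

Highest salary: Rosa Davis ($124000)

Rosa Davis


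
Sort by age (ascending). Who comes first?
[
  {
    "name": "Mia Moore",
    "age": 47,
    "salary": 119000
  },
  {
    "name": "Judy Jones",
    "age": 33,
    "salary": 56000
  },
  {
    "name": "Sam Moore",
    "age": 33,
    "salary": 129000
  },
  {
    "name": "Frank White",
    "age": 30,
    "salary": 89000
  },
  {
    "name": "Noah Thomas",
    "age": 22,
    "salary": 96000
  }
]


Sort by: age (ascending)

Sorted order:
  1. Noah Thomas (age = 22)
  2. Frank White (age = 30)
  3. Judy Jones (age = 33)
  4. Sam Moore (age = 33)
  5. Mia Moore (age = 47)

First: Noah Thomas

Noah Thomas


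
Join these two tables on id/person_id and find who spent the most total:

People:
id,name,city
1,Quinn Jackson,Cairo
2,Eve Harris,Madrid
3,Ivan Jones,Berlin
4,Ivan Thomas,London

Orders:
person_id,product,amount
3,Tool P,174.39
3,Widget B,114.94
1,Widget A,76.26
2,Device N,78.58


Join on: people.id = orders.person_id

Joined rows:
  Ivan Jones (Berlin) bought Tool P for $174.39
  Ivan Jones (Berlin) bought Widget B for $114.94
  Quinn Jackson (Cairo) bought Widget A for $76.26
  Eve Harris (Madrid) bought Device N for $78.58

Total per person:
  Ivan Jones: $289.33
  Eve Harris: $78.58
  Quinn Jackson: $76.26

Top spender: Ivan Jones ($289.33)

Ivan Jones ($289.33)


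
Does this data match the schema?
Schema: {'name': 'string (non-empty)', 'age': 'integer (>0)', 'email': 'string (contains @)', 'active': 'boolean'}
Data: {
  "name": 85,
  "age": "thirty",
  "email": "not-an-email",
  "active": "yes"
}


Validating each field against schema:
  name: FAIL (85 is not a string)
  age: FAIL ("thirty" is not an integer)
  email: FAIL ("not-an-email" does not contain @)
  active: FAIL ("yes" is not a boolean)

Result: INVALID (4 errors: name, age, email, active)

INVALID (4 errors: name, age, email, active)


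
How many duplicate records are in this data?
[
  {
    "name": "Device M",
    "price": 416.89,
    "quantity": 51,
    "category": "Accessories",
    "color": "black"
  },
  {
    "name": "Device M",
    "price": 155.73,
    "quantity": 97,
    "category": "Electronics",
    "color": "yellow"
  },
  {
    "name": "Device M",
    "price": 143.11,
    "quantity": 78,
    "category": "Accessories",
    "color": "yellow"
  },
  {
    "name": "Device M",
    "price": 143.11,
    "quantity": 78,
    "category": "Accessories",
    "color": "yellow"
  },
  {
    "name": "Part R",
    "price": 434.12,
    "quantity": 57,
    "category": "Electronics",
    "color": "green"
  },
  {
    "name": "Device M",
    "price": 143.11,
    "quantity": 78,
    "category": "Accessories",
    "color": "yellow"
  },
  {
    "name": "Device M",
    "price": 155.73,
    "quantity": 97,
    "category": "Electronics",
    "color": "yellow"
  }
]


Checking 7 records for duplicates:

  Row 1: Device M ($416.89, qty 51)
  Row 2: Device M ($155.73, qty 97)
  Row 3: Device M ($143.11, qty 78)
  Row 4: Device M ($143.11, qty 78) <-- DUPLICATE
  Row 5: Part R ($434.12, qty 57)
  Row 6: Device M ($143.11, qty 78) <-- DUPLICATE
  Row 7: Device M ($155.73, qty 97) <-- DUPLICATE

Duplicates found: 3
Unique records: 4

3 duplicates, 4 unique


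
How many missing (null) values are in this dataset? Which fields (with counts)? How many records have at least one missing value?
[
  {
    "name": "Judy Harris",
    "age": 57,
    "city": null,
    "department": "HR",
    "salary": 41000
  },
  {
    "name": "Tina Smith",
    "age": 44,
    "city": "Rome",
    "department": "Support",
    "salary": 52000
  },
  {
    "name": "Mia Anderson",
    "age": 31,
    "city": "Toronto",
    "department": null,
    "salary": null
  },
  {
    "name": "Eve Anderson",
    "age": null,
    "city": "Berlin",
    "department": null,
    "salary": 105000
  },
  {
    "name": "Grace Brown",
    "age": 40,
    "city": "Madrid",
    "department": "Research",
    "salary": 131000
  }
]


Checking for missing (null) values in 5 records:

  Judy Harris: city
  Tina Smith: complete
  Mia Anderson: department, salary
  Eve Anderson: age, department
  Grace Brown: complete

Per field:
  name: 0 missing
  age: 1 missing
  city: 1 missing
  department: 2 missing
  salary: 1 missing

Total missing values: 5
Records with any missing: 3

5 missing values (age: 1, city: 1, department: 2, salary: 1); 3 incomplete records


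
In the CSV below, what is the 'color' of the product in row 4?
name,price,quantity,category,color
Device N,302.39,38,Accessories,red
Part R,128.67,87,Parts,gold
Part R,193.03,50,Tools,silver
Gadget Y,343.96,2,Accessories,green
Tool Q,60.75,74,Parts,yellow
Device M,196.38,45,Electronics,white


Query: Row 4 ('Gadget Y'), column 'color'
Value: green

green


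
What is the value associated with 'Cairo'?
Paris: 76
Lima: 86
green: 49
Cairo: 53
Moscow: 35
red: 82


Looking up key 'Cairo'
Value: 53

53


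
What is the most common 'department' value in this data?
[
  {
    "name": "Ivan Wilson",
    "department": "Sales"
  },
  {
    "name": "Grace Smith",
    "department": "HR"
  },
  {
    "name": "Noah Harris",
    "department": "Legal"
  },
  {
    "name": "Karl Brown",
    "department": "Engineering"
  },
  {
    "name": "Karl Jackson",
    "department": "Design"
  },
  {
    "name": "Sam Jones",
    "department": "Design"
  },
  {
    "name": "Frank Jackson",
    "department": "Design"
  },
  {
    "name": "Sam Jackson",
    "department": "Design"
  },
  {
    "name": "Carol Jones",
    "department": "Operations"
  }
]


Counting 'department' values across 9 records:

  Design: 4 ####
  Sales: 1 #
  HR: 1 #
  Legal: 1 #
  Engineering: 1 #
  Operations: 1 #

Most common: Design (4 times)

Design (4 times)


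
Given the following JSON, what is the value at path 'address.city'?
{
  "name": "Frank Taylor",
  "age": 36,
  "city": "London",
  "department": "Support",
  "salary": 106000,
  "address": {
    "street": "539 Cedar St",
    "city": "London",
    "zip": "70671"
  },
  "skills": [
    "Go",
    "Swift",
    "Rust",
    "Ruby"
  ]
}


Query: address.city
Path: address -> city
Value: London

London


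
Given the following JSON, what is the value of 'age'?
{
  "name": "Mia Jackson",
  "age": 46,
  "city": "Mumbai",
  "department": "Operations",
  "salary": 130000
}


Looking up field 'age'
Value: 46

46


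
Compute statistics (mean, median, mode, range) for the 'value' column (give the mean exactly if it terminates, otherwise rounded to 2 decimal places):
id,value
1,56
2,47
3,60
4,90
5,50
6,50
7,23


Data: [56, 47, 60, 90, 50, 50, 23]
Count: 7
Sum: 376
Mean: 376/7 ≈ 53.71 (rounded to 2 decimal places)
Sorted: [23, 47, 50, 50, 56, 60, 90]
Median: 50.0
Mode: 50 (2 times)
Range: 90 - 23 = 67
Min: 23, Max: 90

mean≈53.71, median=50.0, mode=50, range=67


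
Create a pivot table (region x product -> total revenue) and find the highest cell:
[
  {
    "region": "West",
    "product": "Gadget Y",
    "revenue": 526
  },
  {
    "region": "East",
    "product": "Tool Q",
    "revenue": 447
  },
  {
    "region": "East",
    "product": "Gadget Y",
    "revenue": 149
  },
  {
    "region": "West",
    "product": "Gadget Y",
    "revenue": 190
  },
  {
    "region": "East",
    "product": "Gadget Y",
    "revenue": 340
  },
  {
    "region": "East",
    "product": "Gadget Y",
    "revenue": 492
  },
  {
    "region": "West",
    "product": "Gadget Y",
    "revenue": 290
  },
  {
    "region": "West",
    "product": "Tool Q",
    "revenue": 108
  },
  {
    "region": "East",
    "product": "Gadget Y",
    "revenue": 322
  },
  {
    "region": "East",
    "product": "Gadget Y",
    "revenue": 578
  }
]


Pivot: region (rows) x product (columns) -> total revenue

     Gadget Y      Tool Q      
East          1881           447  
West          1006           108  

Highest: East / Gadget Y = $1881

East / Gadget Y = $1881


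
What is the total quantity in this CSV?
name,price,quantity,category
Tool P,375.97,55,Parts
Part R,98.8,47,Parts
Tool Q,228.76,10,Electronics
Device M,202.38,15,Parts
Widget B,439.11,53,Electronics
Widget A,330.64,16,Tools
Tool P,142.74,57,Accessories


Computing total quantity:
Values: [55, 47, 10, 15, 53, 16, 57]
Sum = 253

253


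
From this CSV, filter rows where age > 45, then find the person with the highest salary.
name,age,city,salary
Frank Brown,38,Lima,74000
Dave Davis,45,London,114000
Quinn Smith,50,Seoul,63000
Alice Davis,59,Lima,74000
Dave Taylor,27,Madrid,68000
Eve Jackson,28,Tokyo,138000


Filter: age > 45
Sort by: salary (descending)

Filtered records (2):
  Alice Davis, age 59, salary $74000
  Quinn Smith, age 50, salary $63000

Highest salary: Alice Davis ($74000)

Alice Davis


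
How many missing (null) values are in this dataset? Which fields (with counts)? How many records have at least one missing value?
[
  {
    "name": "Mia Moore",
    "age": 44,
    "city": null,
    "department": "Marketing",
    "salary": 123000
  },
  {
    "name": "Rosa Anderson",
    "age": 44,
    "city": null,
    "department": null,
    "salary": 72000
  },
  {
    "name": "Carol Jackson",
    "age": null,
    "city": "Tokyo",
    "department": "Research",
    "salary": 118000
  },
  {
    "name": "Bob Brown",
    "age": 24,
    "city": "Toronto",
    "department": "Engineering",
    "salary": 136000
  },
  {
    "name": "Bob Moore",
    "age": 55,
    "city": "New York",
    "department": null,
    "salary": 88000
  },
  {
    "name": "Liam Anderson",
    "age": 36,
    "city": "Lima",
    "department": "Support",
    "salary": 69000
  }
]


Checking for missing (null) values in 6 records:

  Mia Moore: city
  Rosa Anderson: city, department
  Carol Jackson: age
  Bob Brown: complete
  Bob Moore: department
  Liam Anderson: complete

Per field:
  name: 0 missing
  age: 1 missing
  city: 2 missing
  department: 2 missing
  salary: 0 missing

Total missing values: 5
Records with any missing: 4

5 missing values (age: 1, city: 2, department: 2); 4 incomplete records


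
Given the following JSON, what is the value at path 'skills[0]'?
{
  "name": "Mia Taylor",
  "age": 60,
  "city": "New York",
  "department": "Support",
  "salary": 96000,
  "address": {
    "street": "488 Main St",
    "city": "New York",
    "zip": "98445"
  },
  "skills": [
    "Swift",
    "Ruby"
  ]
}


Query: skills[0]
Path: skills -> first element
Value: Swift

Swift


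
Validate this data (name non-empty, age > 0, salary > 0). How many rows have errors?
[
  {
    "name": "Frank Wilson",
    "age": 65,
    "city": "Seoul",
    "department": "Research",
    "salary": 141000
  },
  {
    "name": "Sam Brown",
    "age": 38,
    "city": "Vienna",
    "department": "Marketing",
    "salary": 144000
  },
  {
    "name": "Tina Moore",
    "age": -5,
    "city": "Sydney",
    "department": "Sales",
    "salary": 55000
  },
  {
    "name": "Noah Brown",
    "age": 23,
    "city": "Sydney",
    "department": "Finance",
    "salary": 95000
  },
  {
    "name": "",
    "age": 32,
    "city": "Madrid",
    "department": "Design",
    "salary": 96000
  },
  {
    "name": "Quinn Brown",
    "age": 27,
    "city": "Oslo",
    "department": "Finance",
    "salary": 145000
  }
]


Validating 6 records:
Rules: name non-empty, age > 0, salary > 0

  Row 1 (Frank Wilson): OK
  Row 2 (Sam Brown): OK
  Row 3 (Tina Moore): negative age: -5
  Row 4 (Noah Brown): OK
  Row 5 (???): empty name
  Row 6 (Quinn Brown): OK

Total errors: 2

2 errors


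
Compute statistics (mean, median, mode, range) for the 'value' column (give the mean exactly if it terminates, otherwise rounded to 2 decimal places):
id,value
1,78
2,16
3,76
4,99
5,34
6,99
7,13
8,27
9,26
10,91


Data: [78, 16, 76, 99, 34, 99, 13, 27, 26, 91]
Count: 10
Sum: 559
Mean: 559/10 = 55.9
Sorted: [13, 16, 26, 27, 34, 76, 78, 91, 99, 99]
Median: 55.0
Mode: 99 (2 times)
Range: 99 - 13 = 86
Min: 13, Max: 99

mean=55.9, median=55.0, mode=99, range=86


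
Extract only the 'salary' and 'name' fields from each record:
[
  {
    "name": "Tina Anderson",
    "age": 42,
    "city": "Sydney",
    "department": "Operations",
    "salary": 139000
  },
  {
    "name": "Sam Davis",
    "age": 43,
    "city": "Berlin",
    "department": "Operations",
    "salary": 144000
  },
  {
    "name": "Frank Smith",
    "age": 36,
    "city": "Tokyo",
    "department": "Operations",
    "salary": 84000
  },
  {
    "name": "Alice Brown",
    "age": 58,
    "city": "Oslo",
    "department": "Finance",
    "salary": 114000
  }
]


Original: 4 records with fields: name, age, city, department, salary
Keep: ['salary', 'name']
Drop: ['age', 'city', 'department']
Result: 4 records, 2 fields each

[
  {
    "salary": 139000,
    "name": "Tina Anderson"
  },
  {
    "salary": 144000,
    "name": "Sam Davis"
  },
  {
    "salary": 84000,
    "name": "Frank Smith"
  },
  {
    "salary": 114000,
    "name": "Alice Brown"
  }
]


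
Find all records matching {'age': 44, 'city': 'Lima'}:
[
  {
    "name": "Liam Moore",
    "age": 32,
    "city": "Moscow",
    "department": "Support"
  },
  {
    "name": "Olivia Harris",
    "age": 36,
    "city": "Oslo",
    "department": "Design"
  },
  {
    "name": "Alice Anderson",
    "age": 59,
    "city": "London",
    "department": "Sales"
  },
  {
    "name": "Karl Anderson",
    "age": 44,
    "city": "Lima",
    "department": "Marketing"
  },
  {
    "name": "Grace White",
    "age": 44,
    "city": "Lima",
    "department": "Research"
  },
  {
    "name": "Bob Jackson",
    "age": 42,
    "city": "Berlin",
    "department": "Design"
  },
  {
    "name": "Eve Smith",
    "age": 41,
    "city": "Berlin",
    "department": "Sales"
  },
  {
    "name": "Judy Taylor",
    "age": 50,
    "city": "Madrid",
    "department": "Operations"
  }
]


Search criteria: {'age': 44, 'city': 'Lima'}

Checking 8 records:
  Liam Moore: {age: 32, city: Moscow}
  Olivia Harris: {age: 36, city: Oslo}
  Alice Anderson: {age: 59, city: London}
  Karl Anderson: {age: 44, city: Lima} <-- MATCH
  Grace White: {age: 44, city: Lima} <-- MATCH
  Bob Jackson: {age: 42, city: Berlin}
  Eve Smith: {age: 41, city: Berlin}
  Judy Taylor: {age: 50, city: Madrid}

Matches: ["Karl Anderson", "Grace White"]

["Karl Anderson", "Grace White"]


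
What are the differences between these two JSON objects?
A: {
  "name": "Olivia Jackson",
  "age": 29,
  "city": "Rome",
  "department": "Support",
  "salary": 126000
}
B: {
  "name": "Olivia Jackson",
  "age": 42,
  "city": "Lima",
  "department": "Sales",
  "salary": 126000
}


Comparing each field (in key order):
  name: same
  age: DIFFERENT
  city: DIFFERENT
  department: DIFFERENT
  salary: same
Differences:
  age: 29 -> 42
  city: Rome -> Lima
  department: Support -> Sales

3 field(s) changed

3 changes: age, city, department


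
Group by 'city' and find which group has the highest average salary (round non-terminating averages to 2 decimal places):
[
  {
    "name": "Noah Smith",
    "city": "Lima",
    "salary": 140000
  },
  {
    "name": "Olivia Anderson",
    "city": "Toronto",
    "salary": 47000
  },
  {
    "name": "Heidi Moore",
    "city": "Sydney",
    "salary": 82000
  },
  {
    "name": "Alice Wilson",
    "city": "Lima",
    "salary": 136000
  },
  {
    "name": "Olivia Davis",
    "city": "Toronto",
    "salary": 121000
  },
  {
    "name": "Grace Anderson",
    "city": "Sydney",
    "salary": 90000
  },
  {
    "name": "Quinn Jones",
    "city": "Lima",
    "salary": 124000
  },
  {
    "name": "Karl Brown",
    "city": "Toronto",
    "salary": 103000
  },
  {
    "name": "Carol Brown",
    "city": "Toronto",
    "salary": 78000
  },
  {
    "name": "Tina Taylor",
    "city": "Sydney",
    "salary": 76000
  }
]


Group by: city

Groups:
  Lima: 3 people, avg salary = 400000/3 ≈ $133333.33
  Sydney: 3 people, avg salary = 248000/3 ≈ $82666.67
  Toronto: 4 people, avg salary = 349000/4 = $87250

Highest average salary: Lima (≈$133333.33)

Lima (≈$133333.33)


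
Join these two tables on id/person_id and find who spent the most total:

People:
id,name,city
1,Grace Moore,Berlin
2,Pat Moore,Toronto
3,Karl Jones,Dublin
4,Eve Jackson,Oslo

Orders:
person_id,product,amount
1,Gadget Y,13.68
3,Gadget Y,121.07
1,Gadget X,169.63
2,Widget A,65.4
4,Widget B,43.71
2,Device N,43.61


Join on: people.id = orders.person_id

Joined rows:
  Grace Moore (Berlin) bought Gadget Y for $13.68
  Karl Jones (Dublin) bought Gadget Y for $121.07
  Grace Moore (Berlin) bought Gadget X for $169.63
  Pat Moore (Toronto) bought Widget A for $65.4
  Eve Jackson (Oslo) bought Widget B for $43.71
  Pat Moore (Toronto) bought Device N for $43.61

Total per person:
  Grace Moore: $183.31
  Karl Jones: $121.07
  Pat Moore: $109.01
  Eve Jackson: $43.71

Top spender: Grace Moore ($183.31)

Grace Moore ($183.31)
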